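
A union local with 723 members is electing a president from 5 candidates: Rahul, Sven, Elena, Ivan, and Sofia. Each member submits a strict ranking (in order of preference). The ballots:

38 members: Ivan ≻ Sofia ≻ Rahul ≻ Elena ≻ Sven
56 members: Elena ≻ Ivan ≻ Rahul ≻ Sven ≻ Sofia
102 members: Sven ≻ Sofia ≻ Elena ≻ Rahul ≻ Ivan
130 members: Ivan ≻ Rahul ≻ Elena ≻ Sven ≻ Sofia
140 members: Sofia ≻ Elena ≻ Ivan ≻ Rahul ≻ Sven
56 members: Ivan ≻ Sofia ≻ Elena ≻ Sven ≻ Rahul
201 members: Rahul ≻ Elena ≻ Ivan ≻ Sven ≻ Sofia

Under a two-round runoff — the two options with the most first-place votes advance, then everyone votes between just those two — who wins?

Round 1 first-place votes: Rahul 201, Sven 102, Elena 56, Ivan 224, Sofia 140.
Ivan and Rahul advance.
Runoff: Ivan is preferred to Rahul by 420 voters; Rahul by 303.
Ivan wins the runoff.

Ivan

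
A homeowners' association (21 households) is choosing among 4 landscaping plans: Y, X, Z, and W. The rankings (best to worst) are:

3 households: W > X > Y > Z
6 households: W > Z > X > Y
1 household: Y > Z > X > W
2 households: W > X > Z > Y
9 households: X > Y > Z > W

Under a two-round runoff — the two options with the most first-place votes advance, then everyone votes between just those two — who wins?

Round 1 first-place votes: Y 1, X 9, Z 0, W 11.
W and X advance.
Runoff: W is preferred to X by 11 voters; X by 10.
W wins the runoff.

W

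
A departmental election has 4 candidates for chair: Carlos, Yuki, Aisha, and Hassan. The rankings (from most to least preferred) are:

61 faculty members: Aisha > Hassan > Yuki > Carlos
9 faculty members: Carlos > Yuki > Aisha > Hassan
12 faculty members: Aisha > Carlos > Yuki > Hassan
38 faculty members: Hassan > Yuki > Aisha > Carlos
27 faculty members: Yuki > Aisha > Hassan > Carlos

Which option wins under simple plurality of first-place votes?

Aisha

First-place votes: Carlos 9, Yuki 27, Aisha 73, Hassan 38.
Aisha has the most first-place votes.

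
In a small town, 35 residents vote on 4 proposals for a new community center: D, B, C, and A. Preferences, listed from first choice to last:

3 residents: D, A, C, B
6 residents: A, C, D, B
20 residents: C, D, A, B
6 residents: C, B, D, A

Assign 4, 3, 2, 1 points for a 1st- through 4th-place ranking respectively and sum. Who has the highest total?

D: 3·4 + 6·2 + 20·3 + 6·2 = 96
B: 3·1 + 6·1 + 20·1 + 6·3 = 47
C: 3·2 + 6·3 + 20·4 + 6·4 = 128
A: 3·3 + 6·4 + 20·2 + 6·1 = 79
C has the highest Borda score (128).

C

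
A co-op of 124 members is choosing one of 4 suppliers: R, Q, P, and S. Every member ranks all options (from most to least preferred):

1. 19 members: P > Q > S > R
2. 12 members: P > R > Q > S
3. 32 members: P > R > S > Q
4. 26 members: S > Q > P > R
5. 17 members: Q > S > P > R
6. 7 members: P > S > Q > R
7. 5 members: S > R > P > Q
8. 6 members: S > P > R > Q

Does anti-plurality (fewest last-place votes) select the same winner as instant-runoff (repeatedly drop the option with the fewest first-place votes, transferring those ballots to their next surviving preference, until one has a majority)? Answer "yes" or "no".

yes

Anti-plurality — last-place votes: R 69, Q 43, P 0, S 12. Winner: P.
Instant-runoff — R1 R 0, Q 17, P 70, S 37 (P winner). Winner: P.
The two methods agree.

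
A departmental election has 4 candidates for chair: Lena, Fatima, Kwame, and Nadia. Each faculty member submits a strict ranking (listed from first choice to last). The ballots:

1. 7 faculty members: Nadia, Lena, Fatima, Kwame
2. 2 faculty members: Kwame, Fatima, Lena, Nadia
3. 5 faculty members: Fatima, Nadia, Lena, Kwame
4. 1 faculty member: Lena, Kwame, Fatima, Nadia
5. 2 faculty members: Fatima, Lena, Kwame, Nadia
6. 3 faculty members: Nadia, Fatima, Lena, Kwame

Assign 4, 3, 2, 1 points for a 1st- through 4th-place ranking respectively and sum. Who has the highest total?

Nadia

Lena: 7·3 + 2·2 + 5·2 + 1·4 + 2·3 + 3·2 = 51
Fatima: 7·2 + 2·3 + 5·4 + 1·2 + 2·4 + 3·3 = 59
Kwame: 7·1 + 2·4 + 5·1 + 1·3 + 2·2 + 3·1 = 30
Nadia: 7·4 + 2·1 + 5·3 + 1·1 + 2·1 + 3·4 = 60
Nadia has the highest Borda score (60).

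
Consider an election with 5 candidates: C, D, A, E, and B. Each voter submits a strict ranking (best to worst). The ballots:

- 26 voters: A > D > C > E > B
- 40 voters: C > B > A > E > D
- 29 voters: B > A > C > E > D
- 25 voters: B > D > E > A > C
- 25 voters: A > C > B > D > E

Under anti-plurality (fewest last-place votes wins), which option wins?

A

Last-place votes: C 25, D 69, A 0, E 25, B 26.
A is ranked last by the fewest voters, so A wins.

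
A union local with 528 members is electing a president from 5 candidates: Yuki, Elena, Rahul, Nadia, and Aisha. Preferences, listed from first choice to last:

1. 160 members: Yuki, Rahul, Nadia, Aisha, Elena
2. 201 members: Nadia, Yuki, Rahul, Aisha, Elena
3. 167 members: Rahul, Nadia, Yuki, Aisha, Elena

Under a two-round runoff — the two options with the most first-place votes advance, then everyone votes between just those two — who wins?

Rahul

Round 1 first-place votes: Yuki 160, Elena 0, Rahul 167, Nadia 201, Aisha 0.
Nadia and Rahul advance.
Runoff: Nadia is preferred to Rahul by 201 voters; Rahul by 327.
Rahul wins the runoff.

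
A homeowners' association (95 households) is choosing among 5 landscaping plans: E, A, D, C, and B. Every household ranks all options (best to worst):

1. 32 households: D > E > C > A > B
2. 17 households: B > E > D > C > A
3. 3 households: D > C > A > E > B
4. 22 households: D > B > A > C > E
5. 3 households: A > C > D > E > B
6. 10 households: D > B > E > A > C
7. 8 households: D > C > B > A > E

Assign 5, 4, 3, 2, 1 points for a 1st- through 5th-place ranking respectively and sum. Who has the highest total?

E: 32·4 + 17·4 + 3·2 + 22·1 + 3·2 + 10·3 + 8·1 = 268
A: 32·2 + 17·1 + 3·3 + 22·3 + 3·5 + 10·2 + 8·2 = 207
D: 32·5 + 17·3 + 3·5 + 22·5 + 3·3 + 10·5 + 8·5 = 435
C: 32·3 + 17·2 + 3·4 + 22·2 + 3·4 + 10·1 + 8·4 = 240
B: 32·1 + 17·5 + 3·1 + 22·4 + 3·1 + 10·4 + 8·3 = 275
D has the highest Borda score (435).

D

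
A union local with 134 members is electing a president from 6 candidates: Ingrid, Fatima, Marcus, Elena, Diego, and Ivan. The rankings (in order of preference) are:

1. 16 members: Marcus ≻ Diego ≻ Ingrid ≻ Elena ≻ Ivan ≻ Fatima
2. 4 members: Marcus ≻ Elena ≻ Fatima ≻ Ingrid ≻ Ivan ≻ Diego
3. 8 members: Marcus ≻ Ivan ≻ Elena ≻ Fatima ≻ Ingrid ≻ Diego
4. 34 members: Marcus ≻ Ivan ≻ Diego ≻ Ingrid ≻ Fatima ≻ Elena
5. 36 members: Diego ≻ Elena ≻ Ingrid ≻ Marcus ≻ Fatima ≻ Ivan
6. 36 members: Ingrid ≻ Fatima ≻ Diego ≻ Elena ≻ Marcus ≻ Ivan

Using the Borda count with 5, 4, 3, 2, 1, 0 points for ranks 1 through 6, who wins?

Ingrid: 16·3 + 4·2 + 8·1 + 34·2 + 36·3 + 36·5 = 420
Fatima: 16·0 + 4·3 + 8·2 + 34·1 + 36·1 + 36·4 = 242
Marcus: 16·5 + 4·5 + 8·5 + 34·5 + 36·2 + 36·1 = 418
Elena: 16·2 + 4·4 + 8·3 + 34·0 + 36·4 + 36·2 = 288
Diego: 16·4 + 4·0 + 8·0 + 34·3 + 36·5 + 36·3 = 454
Ivan: 16·1 + 4·1 + 8·4 + 34·4 + 36·0 + 36·0 = 188
Diego has the highest Borda score (454).

Diego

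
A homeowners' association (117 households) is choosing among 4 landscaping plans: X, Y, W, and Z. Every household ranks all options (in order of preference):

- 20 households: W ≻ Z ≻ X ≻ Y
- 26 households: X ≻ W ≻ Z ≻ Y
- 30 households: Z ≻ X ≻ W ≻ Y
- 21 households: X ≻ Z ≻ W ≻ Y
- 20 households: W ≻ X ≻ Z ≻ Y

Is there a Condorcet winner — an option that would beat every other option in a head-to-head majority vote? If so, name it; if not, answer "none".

X

X vs Y: 117–0 for X.
X vs W: 77–40 for X.
X vs Z: 67–50 for X.
X beats every other option head-to-head.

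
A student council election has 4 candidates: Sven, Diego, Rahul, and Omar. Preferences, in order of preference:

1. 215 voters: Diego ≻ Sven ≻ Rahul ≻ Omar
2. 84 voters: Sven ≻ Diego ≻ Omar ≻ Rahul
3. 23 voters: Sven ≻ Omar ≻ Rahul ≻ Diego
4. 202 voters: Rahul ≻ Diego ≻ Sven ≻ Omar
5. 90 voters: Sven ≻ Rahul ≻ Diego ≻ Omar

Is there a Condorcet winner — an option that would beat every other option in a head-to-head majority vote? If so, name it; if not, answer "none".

none

Checking pairwise contests:
Diego beats Sven 417–197.
Rahul beats Diego 315–299.
Sven beats Rahul 412–202.
Sven beats Omar 614–0.
Every option loses at least one head-to-head, so there is no Condorcet winner.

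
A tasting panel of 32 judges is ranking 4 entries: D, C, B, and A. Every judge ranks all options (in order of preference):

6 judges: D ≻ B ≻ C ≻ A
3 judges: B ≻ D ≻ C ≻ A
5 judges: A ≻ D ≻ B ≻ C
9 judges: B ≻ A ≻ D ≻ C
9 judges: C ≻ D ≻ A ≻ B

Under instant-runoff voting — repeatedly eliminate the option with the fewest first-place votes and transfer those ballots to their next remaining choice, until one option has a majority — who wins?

D

Round 1: D 6, C 9, B 12, A 5. Eliminate A.
Round 2: D 11, C 9, B 12. Eliminate C.
Round 3: D 20, B 12. D has a majority.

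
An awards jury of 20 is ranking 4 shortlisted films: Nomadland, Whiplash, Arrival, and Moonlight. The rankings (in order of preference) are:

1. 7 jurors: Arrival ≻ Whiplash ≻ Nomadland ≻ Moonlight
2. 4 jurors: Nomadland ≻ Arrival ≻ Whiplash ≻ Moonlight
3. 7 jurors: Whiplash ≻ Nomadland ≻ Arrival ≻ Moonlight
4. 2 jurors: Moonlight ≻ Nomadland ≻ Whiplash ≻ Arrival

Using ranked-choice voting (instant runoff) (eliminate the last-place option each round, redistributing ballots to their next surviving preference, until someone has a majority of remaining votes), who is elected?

Round 1: Nomadland 4, Whiplash 7, Arrival 7, Moonlight 2. Eliminate Moonlight.
Round 2: Nomadland 6, Whiplash 7, Arrival 7. Eliminate Nomadland.
Round 3: Whiplash 9, Arrival 11. Arrival has a majority.

Arrival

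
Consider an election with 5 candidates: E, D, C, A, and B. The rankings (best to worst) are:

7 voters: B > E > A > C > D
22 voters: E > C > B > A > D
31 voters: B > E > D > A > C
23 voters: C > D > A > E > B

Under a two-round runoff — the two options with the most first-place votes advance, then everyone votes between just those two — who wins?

Round 1 first-place votes: E 22, D 0, C 23, A 0, B 38.
B and C advance.
Runoff: B is preferred to C by 38 voters; C by 45.
C wins the runoff.

C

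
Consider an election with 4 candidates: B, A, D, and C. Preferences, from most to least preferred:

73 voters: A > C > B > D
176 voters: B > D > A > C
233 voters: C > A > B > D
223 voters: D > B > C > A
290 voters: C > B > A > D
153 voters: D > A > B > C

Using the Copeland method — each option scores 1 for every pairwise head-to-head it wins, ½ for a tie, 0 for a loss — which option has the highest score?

C

B: beats A and D; loses to C → score 2.
A: beats D; loses to B and C → score 1.
D: loses to B, A, and C → score 0.
C: beats B, A, and D → score 3.
C has the best pairwise record.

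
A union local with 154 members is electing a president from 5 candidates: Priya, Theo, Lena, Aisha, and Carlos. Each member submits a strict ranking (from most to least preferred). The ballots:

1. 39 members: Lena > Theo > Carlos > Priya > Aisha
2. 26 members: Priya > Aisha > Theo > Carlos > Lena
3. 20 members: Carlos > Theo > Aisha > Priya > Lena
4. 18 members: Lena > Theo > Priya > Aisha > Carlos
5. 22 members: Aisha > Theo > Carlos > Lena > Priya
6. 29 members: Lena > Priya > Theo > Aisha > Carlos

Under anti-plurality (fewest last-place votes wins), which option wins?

Last-place votes: Priya 22, Theo 0, Lena 46, Aisha 39, Carlos 47.
Theo is ranked last by the fewest voters, so Theo wins.

Theo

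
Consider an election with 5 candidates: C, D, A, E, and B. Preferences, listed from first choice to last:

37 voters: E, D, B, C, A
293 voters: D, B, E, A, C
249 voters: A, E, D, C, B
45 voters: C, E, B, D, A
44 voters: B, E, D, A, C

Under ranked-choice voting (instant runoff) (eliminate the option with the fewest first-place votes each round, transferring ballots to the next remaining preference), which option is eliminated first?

Round 1: C 45, D 293, A 249, E 37, B 44. Eliminate E.

E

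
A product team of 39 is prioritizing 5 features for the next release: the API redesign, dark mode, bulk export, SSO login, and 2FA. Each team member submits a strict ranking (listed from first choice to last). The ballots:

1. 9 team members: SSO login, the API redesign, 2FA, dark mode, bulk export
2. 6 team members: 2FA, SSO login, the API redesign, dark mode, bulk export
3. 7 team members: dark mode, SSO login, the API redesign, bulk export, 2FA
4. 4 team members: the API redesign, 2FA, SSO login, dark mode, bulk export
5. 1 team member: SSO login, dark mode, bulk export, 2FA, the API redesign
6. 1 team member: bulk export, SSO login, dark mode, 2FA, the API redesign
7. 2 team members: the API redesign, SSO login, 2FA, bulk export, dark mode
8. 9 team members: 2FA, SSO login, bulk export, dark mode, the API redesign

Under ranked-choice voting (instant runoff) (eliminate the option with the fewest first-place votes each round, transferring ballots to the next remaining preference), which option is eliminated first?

Round 1: the API redesign 6, dark mode 7, bulk export 1, SSO login 10, 2FA 15. Eliminate bulk export.

bulk export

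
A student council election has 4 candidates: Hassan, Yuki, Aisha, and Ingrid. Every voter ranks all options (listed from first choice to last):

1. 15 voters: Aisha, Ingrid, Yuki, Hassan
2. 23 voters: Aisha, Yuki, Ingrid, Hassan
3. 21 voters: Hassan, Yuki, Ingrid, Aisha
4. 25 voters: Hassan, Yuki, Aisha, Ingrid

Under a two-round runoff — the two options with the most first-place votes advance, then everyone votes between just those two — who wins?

Hassan

Round 1 first-place votes: Hassan 46, Yuki 0, Aisha 38, Ingrid 0.
Hassan and Aisha advance.
Runoff: Hassan is preferred to Aisha by 46 voters; Aisha by 38.
Hassan wins the runoff.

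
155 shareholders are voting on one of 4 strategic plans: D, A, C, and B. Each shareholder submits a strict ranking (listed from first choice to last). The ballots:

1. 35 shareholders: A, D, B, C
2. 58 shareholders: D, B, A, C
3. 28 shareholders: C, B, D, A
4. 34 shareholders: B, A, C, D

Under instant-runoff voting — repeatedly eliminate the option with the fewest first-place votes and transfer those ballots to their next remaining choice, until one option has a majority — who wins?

Round 1: D 58, A 35, C 28, B 34. Eliminate C.
Round 2: D 58, A 35, B 62. Eliminate A.
Round 3: D 93, B 62. D has a majority.

D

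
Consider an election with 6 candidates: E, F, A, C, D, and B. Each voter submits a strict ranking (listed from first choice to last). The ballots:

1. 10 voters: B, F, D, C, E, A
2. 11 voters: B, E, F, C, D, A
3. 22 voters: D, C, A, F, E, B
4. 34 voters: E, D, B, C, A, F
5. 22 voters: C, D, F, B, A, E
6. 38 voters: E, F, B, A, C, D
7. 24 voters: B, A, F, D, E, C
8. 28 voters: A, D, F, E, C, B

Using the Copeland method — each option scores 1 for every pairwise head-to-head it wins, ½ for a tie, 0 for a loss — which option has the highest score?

D

E: beats C and B; loses to F, A, and D → score 2.
F: beats E, C, and B; loses to A and D → score 3.
A: beats E and F; loses to C, D, and B → score 2.
C: beats A; loses to E, F, D, and B → score 1.
D: beats E, F, A, C, and B → score 5.
B: beats A and C; loses to E, F, and D → score 2.
D has the best pairwise record.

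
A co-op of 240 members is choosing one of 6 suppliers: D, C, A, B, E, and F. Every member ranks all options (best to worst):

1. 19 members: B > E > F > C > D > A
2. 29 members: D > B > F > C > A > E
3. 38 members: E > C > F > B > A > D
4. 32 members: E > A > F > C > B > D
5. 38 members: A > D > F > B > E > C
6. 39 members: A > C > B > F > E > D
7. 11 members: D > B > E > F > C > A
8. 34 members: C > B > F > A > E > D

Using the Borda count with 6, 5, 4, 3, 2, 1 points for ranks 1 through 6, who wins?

D: 19·2 + 29·6 + 38·1 + 32·1 + 38·5 + 39·1 + 11·6 + 34·1 = 611
C: 19·3 + 29·3 + 38·5 + 32·3 + 38·1 + 39·5 + 11·2 + 34·6 = 889
A: 19·1 + 29·2 + 38·2 + 32·5 + 38·6 + 39·6 + 11·1 + 34·3 = 888
B: 19·6 + 29·5 + 38·3 + 32·2 + 38·3 + 39·4 + 11·5 + 34·5 = 932
E: 19·5 + 29·1 + 38·6 + 32·6 + 38·2 + 39·2 + 11·4 + 34·2 = 810
F: 19·4 + 29·4 + 38·4 + 32·4 + 38·4 + 39·3 + 11·3 + 34·4 = 910
B has the highest Borda score (932).

B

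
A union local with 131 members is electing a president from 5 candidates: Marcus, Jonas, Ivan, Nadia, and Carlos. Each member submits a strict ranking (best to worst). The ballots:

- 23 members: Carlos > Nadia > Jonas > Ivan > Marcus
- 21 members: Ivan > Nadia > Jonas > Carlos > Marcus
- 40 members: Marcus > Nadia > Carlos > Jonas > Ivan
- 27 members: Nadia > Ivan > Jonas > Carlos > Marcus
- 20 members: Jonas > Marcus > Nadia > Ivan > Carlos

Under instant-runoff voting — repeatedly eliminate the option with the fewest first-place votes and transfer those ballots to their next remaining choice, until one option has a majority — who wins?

Nadia

Round 1: Marcus 40, Jonas 20, Ivan 21, Nadia 27, Carlos 23. Eliminate Jonas.
Round 2: Marcus 60, Ivan 21, Nadia 27, Carlos 23. Eliminate Ivan.
Round 3: Marcus 60, Nadia 48, Carlos 23. Eliminate Carlos.
Round 4: Marcus 60, Nadia 71. Nadia has a majority.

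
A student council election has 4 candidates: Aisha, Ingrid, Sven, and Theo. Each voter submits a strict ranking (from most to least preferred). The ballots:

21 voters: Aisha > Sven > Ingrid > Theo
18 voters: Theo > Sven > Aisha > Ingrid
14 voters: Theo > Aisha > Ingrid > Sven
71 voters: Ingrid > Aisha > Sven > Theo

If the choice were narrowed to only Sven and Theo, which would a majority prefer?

Sven

Voters preferring Sven to Theo: 92; preferring Theo to Sven: 32.
Sven wins the head-to-head.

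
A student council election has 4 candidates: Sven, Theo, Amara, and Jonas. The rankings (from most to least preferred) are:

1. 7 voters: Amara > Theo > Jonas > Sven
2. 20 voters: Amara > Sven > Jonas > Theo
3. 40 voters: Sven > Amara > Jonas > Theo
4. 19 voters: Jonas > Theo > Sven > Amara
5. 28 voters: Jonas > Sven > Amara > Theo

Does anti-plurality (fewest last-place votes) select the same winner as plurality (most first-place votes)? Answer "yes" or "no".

Anti-plurality — last-place votes: Sven 7, Theo 88, Amara 19, Jonas 0. Winner: Jonas.
Plurality — first-place votes: Sven 40, Theo 0, Amara 27, Jonas 47. Winner: Jonas.
The two methods agree.

yes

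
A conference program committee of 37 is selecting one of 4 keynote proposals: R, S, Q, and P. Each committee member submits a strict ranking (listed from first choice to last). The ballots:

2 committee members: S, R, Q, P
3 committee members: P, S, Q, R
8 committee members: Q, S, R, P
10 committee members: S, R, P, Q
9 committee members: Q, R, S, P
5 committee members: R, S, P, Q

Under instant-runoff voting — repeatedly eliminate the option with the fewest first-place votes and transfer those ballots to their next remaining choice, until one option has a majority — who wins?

S

Round 1: R 5, S 12, Q 17, P 3. Eliminate P.
Round 2: R 5, S 15, Q 17. Eliminate R.
Round 3: S 20, Q 17. S has a majority.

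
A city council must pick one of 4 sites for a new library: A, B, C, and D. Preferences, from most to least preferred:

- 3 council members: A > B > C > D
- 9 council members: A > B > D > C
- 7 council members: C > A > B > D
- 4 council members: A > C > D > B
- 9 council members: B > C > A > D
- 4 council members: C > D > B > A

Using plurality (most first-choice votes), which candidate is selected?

A

First-place votes: A 16, B 9, C 11, D 0.
A has the most first-place votes.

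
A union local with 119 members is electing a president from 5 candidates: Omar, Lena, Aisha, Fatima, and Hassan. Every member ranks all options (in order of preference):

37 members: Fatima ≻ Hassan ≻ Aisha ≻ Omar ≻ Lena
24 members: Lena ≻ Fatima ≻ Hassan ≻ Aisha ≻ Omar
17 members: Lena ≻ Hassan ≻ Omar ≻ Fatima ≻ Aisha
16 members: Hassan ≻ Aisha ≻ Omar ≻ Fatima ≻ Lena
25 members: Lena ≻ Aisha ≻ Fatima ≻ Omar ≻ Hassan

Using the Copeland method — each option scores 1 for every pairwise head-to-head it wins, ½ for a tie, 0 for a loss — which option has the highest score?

Lena

Omar: loses to Lena, Aisha, Fatima, and Hassan → score 0.
Lena: beats Omar, Aisha, Fatima, and Hassan → score 4.
Aisha: beats Omar; loses to Lena, Fatima, and Hassan → score 1.
Fatima: beats Omar, Aisha, and Hassan; loses to Lena → score 3.
Hassan: beats Omar and Aisha; loses to Lena and Fatima → score 2.
Lena has the best pairwise record.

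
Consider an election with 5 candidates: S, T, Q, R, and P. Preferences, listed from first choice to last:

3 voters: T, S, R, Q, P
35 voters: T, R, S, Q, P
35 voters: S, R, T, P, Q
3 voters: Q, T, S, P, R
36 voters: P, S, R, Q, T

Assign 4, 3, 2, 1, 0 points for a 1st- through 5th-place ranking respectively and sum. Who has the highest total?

S: 3·3 + 35·2 + 35·4 + 3·2 + 36·3 = 333
T: 3·4 + 35·4 + 35·2 + 3·3 + 36·0 = 231
Q: 3·1 + 35·1 + 35·0 + 3·4 + 36·1 = 86
R: 3·2 + 35·3 + 35·3 + 3·0 + 36·2 = 288
P: 3·0 + 35·0 + 35·1 + 3·1 + 36·4 = 182
S has the highest Borda score (333).

S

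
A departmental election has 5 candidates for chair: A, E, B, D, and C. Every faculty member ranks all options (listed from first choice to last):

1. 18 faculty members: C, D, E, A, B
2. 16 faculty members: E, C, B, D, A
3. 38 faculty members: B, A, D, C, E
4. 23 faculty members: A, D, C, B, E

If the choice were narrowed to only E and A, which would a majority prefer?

A

Voters preferring E to A: 34; preferring A to E: 61.
A wins the head-to-head.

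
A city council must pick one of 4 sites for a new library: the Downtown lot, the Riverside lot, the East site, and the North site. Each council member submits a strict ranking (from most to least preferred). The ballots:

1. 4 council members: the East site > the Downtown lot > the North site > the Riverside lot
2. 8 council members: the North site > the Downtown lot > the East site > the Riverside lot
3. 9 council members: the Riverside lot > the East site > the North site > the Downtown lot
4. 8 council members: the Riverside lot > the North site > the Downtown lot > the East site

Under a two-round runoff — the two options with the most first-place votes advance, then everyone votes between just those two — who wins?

Round 1 first-place votes: the Downtown lot 0, the Riverside lot 17, the East site 4, the North site 8.
the Riverside lot and the North site advance.
Runoff: the Riverside lot is preferred to the North site by 17 voters; the North site by 12.
the Riverside lot wins the runoff.

the Riverside lot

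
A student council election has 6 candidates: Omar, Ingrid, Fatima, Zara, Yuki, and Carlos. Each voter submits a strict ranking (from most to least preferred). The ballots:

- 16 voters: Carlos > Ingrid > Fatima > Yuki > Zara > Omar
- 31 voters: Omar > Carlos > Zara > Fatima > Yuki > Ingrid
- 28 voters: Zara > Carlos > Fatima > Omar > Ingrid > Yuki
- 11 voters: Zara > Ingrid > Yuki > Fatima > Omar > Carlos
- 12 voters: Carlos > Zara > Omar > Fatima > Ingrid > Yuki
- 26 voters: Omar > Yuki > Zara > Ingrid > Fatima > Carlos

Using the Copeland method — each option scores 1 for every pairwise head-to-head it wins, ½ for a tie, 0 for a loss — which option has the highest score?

Omar: beats Ingrid, Fatima, Yuki, and Carlos; loses to Zara → score 4.
Ingrid: beats Yuki; loses to Omar, Fatima, Zara, and Carlos → score 1.
Fatima: beats Ingrid and Yuki; loses to Omar, Zara, and Carlos → score 2.
Zara: beats Omar, Ingrid, Fatima, Yuki, and Carlos → score 5.
Yuki: loses to Omar, Ingrid, Fatima, Zara, and Carlos → score 0.
Carlos: beats Ingrid, Fatima, and Yuki; loses to Omar and Zara → score 3.
Zara has the best pairwise record.

Zara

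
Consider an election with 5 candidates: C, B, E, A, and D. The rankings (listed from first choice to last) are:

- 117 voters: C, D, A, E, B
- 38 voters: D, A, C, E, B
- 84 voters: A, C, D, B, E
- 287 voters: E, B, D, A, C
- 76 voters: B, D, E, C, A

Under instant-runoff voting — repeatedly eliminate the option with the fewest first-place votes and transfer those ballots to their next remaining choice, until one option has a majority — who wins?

E

Round 1: C 117, B 76, E 287, A 84, D 38. Eliminate D.
Round 2: C 117, B 76, E 287, A 122. Eliminate B.
Round 3: C 117, E 363, A 122. E has a majority.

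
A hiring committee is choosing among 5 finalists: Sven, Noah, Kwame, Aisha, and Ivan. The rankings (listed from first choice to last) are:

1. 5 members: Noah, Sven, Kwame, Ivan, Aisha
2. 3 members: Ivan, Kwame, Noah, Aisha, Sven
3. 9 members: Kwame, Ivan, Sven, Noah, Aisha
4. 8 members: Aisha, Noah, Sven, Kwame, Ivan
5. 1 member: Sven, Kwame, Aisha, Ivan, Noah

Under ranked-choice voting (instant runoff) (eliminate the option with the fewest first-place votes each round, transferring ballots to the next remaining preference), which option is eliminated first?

Round 1: Sven 1, Noah 5, Kwame 9, Aisha 8, Ivan 3. Eliminate Sven.

Sven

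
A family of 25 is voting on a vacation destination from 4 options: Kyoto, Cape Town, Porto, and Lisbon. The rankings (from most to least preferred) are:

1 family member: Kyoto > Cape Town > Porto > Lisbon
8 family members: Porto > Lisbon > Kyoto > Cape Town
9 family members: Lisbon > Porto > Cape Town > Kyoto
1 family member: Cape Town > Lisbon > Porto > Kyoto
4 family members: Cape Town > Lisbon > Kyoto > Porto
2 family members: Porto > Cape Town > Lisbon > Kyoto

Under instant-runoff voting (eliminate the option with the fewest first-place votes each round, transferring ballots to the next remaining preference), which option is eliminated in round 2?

Round 1: Kyoto 1, Cape Town 5, Porto 10, Lisbon 9. Eliminate Kyoto.
Round 2: Cape Town 6, Porto 10, Lisbon 9. Eliminate Cape Town.

Cape Town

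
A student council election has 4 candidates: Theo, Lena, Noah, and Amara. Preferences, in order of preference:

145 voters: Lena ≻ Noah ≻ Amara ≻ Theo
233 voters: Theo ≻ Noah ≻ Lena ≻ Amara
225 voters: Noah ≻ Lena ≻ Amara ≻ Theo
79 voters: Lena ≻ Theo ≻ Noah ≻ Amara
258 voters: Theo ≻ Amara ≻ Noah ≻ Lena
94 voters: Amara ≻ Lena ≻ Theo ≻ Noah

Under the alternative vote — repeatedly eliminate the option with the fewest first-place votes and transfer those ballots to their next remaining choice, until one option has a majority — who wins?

Lena

Round 1: Theo 491, Lena 224, Noah 225, Amara 94. Eliminate Amara.
Round 2: Theo 491, Lena 318, Noah 225. Eliminate Noah.
Round 3: Theo 491, Lena 543. Lena has a majority.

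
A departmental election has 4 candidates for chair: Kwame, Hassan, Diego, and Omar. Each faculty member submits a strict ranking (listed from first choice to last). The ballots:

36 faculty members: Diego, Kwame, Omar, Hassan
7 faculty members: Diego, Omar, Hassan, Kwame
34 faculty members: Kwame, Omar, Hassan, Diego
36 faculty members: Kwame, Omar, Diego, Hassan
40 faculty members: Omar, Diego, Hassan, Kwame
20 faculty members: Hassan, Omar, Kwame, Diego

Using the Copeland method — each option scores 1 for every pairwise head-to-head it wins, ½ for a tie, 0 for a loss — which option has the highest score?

Kwame: beats Hassan, Diego, and Omar → score 3.
Hassan: loses to Kwame, Diego, and Omar → score 0.
Diego: beats Hassan; loses to Kwame and Omar → score 1.
Omar: beats Hassan and Diego; loses to Kwame → score 2.
Kwame has the best pairwise record.

Kwame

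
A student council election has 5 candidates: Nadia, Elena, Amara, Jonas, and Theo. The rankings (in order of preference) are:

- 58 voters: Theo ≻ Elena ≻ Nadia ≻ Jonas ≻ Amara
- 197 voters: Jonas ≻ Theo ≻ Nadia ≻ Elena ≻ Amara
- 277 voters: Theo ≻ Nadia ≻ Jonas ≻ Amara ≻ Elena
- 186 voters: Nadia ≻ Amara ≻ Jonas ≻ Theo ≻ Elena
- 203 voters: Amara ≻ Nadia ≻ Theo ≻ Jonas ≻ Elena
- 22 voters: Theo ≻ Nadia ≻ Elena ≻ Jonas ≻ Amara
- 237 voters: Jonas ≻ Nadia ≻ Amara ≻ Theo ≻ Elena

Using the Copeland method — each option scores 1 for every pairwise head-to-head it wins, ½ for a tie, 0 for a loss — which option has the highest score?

Nadia: beats Elena, Amara, Jonas, and Theo → score 4.
Elena: loses to Nadia, Amara, Jonas, and Theo → score 0.
Amara: beats Elena and Theo; loses to Nadia and Jonas → score 2.
Jonas: beats Elena, Amara, and Theo; loses to Nadia → score 3.
Theo: beats Elena; loses to Nadia, Amara, and Jonas → score 1.
Nadia has the best pairwise record.

Nadia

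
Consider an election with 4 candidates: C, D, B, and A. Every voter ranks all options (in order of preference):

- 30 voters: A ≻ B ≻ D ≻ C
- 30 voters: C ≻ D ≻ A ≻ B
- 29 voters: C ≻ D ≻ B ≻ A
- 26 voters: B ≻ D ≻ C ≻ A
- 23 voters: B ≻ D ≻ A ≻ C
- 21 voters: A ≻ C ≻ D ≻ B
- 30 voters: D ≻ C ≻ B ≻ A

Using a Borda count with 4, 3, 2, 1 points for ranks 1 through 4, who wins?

D

C: 30·1 + 30·4 + 29·4 + 26·2 + 23·1 + 21·3 + 30·3 = 494
D: 30·2 + 30·3 + 29·3 + 26·3 + 23·3 + 21·2 + 30·4 = 546
B: 30·3 + 30·1 + 29·2 + 26·4 + 23·4 + 21·1 + 30·2 = 455
A: 30·4 + 30·2 + 29·1 + 26·1 + 23·2 + 21·4 + 30·1 = 395
D has the highest Borda score (546).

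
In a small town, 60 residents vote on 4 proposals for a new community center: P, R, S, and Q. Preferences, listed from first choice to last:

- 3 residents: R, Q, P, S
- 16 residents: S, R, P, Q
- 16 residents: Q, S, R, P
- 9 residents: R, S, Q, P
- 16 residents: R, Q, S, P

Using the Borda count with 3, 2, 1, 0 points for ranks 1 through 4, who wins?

P: 3·1 + 16·1 + 16·0 + 9·0 + 16·0 = 19
R: 3·3 + 16·2 + 16·1 + 9·3 + 16·3 = 132
S: 3·0 + 16·3 + 16·2 + 9·2 + 16·1 = 114
Q: 3·2 + 16·0 + 16·3 + 9·1 + 16·2 = 95
R has the highest Borda score (132).

R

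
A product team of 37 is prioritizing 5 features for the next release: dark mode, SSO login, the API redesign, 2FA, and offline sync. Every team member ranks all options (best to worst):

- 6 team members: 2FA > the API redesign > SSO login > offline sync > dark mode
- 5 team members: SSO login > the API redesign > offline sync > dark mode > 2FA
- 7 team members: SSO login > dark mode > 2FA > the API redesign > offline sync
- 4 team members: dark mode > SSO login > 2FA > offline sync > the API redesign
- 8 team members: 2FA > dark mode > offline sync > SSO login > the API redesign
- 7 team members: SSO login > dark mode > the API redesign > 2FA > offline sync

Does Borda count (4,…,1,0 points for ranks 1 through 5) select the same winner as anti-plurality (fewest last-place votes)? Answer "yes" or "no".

yes

Borda — scores: dark mode 87, SSO login 108, the API redesign 54, 2FA 85, offline sync 36. Winner: SSO login.
Anti-plurality — last-place votes: dark mode 6, SSO login 0, the API redesign 12, 2FA 5, offline sync 14. Winner: SSO login.
The two methods agree.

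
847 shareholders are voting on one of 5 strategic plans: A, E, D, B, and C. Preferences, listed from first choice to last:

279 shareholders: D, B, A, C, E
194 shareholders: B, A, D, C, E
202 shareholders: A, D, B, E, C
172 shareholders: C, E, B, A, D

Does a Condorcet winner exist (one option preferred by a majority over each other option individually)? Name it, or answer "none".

none

Checking pairwise contests:
B beats A 645–202.
A beats E 675–172.
A beats D 568–279.
D beats B 481–366.
A beats C 675–172.
Every option loses at least one head-to-head, so there is no Condorcet winner.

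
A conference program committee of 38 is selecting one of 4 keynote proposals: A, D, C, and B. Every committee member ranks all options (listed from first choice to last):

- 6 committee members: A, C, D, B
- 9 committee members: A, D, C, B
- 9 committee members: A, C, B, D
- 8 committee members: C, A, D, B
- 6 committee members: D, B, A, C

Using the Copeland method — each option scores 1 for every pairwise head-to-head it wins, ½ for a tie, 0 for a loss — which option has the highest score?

A

A: beats D, C, and B → score 3.
D: beats B; loses to A and C → score 1.
C: beats D and B; loses to A → score 2.
B: loses to A, D, and C → score 0.
A has the best pairwise record.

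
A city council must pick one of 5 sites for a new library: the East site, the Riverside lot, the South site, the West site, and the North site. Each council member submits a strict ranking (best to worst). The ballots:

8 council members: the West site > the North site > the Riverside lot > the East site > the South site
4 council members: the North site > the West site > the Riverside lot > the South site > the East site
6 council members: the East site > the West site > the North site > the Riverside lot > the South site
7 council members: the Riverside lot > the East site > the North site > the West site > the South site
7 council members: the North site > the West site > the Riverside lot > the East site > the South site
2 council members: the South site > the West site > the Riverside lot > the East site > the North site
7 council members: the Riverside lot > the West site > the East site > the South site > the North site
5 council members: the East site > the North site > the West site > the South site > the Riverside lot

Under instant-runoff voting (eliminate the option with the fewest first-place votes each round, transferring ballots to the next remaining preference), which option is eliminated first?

Round 1: the East site 11, the Riverside lot 14, the South site 2, the West site 8, the North site 11. Eliminate the South site.

the South site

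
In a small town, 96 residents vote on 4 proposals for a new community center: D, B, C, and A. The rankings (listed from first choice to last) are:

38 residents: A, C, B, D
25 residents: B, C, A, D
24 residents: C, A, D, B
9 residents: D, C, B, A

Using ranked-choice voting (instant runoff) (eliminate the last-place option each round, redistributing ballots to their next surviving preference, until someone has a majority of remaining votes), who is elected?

C

Round 1: D 9, B 25, C 24, A 38. Eliminate D.
Round 2: B 25, C 33, A 38. Eliminate B.
Round 3: C 58, A 38. C has a majority.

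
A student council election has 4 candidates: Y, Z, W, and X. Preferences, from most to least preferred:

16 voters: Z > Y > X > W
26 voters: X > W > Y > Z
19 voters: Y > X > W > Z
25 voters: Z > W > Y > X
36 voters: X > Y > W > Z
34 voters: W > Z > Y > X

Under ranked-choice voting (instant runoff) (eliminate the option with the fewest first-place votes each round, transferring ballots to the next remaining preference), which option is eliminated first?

Round 1: Y 19, Z 41, W 34, X 62. Eliminate Y.

Y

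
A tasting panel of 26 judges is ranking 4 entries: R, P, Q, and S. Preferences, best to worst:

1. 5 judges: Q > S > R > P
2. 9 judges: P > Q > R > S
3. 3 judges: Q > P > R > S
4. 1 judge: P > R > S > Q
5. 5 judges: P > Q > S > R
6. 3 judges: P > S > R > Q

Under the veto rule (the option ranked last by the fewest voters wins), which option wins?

Last-place votes: R 5, P 5, Q 4, S 12.
Q is ranked last by the fewest voters, so Q wins.

Q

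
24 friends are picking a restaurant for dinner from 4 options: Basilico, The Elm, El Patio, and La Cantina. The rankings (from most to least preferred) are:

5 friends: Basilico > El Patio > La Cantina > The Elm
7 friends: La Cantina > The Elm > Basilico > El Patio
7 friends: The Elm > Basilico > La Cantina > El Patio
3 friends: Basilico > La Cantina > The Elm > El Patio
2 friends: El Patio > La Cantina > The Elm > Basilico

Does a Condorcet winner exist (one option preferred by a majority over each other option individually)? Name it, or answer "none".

Checking pairwise contests:
The Elm beats Basilico 16–8.
La Cantina beats The Elm 17–7.
Basilico beats El Patio 22–2.
Basilico beats La Cantina 15–9.
Every option loses at least one head-to-head, so there is no Condorcet winner.

none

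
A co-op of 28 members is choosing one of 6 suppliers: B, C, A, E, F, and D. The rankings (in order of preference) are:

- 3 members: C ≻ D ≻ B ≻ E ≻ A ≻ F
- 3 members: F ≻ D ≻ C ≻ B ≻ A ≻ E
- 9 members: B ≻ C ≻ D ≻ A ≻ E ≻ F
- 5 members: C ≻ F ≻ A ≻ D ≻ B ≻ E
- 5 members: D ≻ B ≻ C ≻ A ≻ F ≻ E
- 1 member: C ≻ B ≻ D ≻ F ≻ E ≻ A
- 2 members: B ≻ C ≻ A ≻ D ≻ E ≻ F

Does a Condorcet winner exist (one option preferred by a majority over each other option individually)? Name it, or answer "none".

none

Checking pairwise contests:
D beats B 16–12.
B beats C 16–12.
B beats A 23–5.
B beats E 28–0.
B beats F 20–8.
C beats D 20–8.
Every option loses at least one head-to-head, so there is no Condorcet winner.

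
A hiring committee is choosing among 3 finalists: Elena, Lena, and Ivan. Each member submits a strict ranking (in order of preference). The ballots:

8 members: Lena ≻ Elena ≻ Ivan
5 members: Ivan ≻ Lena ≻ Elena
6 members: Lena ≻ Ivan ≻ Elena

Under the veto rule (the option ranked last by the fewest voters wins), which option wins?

Lena

Last-place votes: Elena 11, Lena 0, Ivan 8.
Lena is ranked last by the fewest voters, so Lena wins.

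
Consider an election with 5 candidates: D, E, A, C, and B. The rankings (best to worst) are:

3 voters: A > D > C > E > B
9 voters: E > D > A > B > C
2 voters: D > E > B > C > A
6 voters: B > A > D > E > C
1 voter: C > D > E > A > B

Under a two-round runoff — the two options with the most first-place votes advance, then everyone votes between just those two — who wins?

Round 1 first-place votes: D 2, E 9, A 3, C 1, B 6.
E and B advance.
Runoff: E is preferred to B by 15 voters; B by 6.
E wins the runoff.

E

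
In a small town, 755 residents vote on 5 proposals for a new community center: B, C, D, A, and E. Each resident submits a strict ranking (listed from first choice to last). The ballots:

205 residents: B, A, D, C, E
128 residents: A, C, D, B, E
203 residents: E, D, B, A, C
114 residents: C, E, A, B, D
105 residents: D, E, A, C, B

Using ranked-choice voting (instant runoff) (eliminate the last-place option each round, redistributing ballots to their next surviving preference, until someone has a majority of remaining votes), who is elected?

Round 1: B 205, C 114, D 105, A 128, E 203. Eliminate D.
Round 2: B 205, C 114, A 128, E 308. Eliminate C.
Round 3: B 205, A 128, E 422. E has a majority.

E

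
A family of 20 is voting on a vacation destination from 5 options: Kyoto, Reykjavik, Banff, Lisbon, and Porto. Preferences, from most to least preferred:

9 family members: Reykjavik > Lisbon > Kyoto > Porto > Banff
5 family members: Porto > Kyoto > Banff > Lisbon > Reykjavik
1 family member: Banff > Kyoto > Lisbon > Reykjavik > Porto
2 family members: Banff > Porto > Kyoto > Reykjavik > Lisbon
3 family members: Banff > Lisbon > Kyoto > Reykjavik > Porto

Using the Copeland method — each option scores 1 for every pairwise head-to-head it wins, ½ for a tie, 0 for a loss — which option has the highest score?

Kyoto: beats Reykjavik, Banff, and Porto; loses to Lisbon → score 3.
Reykjavik: beats Lisbon and Porto; loses to Kyoto and Banff → score 2.
Banff: beats Reykjavik and Lisbon; loses to Kyoto and Porto → score 2.
Lisbon: beats Kyoto and Porto; loses to Reykjavik and Banff → score 2.
Porto: beats Banff; loses to Kyoto, Reykjavik, and Lisbon → score 1.
Kyoto has the best pairwise record.

Kyoto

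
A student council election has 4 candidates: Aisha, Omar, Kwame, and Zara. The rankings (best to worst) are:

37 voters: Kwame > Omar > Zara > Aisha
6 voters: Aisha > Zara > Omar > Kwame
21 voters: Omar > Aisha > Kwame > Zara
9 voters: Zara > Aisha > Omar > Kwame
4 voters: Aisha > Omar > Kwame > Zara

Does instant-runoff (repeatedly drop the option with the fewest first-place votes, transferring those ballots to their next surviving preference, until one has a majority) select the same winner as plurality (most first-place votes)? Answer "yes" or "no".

Instant-runoff — R1 Aisha 10, Omar 21, Kwame 37, Zara 9 (Zara out); R2 Aisha 19, Omar 21, Kwame 37 (Aisha out); R3 Omar 40, Kwame 37 (Omar winner). Winner: Omar.
Plurality — first-place votes: Aisha 10, Omar 21, Kwame 37, Zara 9. Winner: Kwame.
The two methods disagree.

no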